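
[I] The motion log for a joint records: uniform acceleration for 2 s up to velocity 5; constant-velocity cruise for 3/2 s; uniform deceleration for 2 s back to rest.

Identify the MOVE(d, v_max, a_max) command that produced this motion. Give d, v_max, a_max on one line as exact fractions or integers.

d=35/2 v_max=5 a_max=5/2

a_max = 5/2
d_a = ½·5·2 = 5; d_c = 5·3/2 = 15/2
d = 2·5 + 15/2 = 35/2
t_c = 3/2 > 0 → v_max = v_peak = 5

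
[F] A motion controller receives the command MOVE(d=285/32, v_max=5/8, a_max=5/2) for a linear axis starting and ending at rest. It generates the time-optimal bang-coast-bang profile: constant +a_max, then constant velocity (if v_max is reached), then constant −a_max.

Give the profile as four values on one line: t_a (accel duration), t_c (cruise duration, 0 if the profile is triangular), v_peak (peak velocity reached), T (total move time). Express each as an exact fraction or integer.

t_a=1/4 t_c=14 v_peak=5/8 T=29/2

vₘ²/aₘ = (5/8)²/(5/2) = 5/32
285/32 ≥ 5/32 → trapezoidal
t_a = (5/8)/(5/2) = 1/4; v_peak = 5/8
d_cruise = 285/32 − 5/32 = 35/4; t_c = (35/4)/(5/8) = 14
T = 2·1/4 + 14 = 29/2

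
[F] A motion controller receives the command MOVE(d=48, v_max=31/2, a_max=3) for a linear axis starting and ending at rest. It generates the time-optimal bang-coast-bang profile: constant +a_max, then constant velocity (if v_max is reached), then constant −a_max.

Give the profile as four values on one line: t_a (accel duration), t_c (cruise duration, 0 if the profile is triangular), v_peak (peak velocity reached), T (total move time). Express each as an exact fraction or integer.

t_a=4 t_c=0 v_peak=12 T=8

v_max²/a_max = (31/2)²/3 = 961/12
48 < 961/12 → triangular
v_peak = √(48·3) = √144 = 12
t_a = 12/3 = 4; t_c = 0
T = 2·4 = 8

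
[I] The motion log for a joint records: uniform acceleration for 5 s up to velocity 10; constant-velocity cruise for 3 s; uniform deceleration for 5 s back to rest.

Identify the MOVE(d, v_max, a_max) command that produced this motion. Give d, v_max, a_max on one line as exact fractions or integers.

a_max = 10/5 = 2
d_a = ½·10·5 = 25; d_c = 10·3 = 30
d = 2·25 + 30 = 80
t_c = 3 > 0 ⇒ limit active, v_max = 10

d=80 v_max=10 a_max=2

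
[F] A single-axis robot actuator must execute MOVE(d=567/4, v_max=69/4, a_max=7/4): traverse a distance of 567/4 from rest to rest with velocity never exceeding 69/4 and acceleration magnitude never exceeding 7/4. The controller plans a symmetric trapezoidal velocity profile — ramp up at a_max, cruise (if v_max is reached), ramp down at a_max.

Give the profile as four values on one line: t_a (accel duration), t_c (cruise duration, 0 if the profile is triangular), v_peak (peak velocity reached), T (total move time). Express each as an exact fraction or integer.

t_a=9 t_c=0 v_peak=63/4 T=18

v_max²/a_max = (69/4)²/(7/4) = 4761/28
567/4 < 4761/28 ⇒ no cruise
v_peak = √(567/4·7/4) = √(3969/16) = 63/4
t_a = (63/4)/(7/4) = 9; t_c = 0
T = 2·9 = 18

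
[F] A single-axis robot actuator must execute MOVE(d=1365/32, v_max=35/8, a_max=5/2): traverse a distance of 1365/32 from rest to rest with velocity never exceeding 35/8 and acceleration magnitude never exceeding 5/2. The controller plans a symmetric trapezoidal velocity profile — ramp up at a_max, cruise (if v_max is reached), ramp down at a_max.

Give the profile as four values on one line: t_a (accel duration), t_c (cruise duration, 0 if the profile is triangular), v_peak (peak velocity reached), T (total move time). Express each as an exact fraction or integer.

t_a=7/4 t_c=8 v_peak=35/8 T=23/2

vₘ²/aₘ = (35/8)²/(5/2) = 245/32
1365/32 ≥ 245/32 ⇒ cruise phase
t_a = (35/8)/(5/2) = 7/4; v_peak = 35/8
d_cruise = 1365/32 − 245/32 = 35; t_c = 35/(35/8) = 8
T = 2·7/4 + 8 = 23/2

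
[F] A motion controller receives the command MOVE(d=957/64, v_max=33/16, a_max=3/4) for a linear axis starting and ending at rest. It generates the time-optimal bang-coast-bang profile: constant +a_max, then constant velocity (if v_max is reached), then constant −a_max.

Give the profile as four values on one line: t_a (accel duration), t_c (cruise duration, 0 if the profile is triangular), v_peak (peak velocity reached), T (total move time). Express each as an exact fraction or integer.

t_a=11/4 t_c=9/2 v_peak=33/16 T=10

(v_max)²/a_max = (33/16)²/(3/4) = 363/64
957/64 ≥ 363/64 so v_max reached
t_a = (33/16)/(3/4) = 11/4; v_peak = 33/16
d_cruise = 957/64 − 363/64 = 297/32; t_c = (297/32)/(33/16) = 9/2
T = 2·11/4 + 9/2 = 10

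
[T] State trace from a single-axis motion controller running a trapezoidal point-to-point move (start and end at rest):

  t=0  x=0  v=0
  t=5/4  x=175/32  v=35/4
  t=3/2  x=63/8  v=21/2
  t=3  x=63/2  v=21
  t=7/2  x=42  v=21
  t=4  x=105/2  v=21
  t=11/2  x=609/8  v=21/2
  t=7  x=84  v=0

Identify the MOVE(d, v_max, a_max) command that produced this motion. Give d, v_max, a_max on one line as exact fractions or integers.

d=84 v_max=21 a_max=7

final state: t=7, x=84, v=0 → d = 84
a_max = (35/4−0)/(5/4−0) = 7
max v = 21 over t∈[3,4] → v_max = 21
check: 21·(3+1) = 84 ✓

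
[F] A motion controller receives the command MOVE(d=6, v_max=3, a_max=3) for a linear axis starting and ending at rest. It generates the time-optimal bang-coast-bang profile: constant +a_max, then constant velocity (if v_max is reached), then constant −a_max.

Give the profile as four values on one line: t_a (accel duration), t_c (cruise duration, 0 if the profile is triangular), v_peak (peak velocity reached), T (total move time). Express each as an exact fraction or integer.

(v_max)²/a_max = 3²/3 = 3
6 ≥ 3 so v_max reached
t_a = 3/3 = 1; v_peak = 3
d_cruise = 6 − 3 = 3; t_c = 3/3 = 1
T = 2·1 + 1 = 3

t_a=1 t_c=1 v_peak=3 T=3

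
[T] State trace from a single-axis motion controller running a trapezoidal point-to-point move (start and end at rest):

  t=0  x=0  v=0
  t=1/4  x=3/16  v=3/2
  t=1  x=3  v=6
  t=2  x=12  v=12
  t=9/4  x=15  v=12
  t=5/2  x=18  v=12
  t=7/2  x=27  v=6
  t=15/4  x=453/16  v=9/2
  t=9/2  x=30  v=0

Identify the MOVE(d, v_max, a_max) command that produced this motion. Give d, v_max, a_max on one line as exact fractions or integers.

final state: t=9/2, x=30, v=0 → d = 30
a_max = (3/2−0)/(1/4−0) = 6
max v = 12 over t∈[2,5/2] → v_max = 12
check: 12·(2+1/2) = 30 ✓

d=30 v_max=12 a_max=6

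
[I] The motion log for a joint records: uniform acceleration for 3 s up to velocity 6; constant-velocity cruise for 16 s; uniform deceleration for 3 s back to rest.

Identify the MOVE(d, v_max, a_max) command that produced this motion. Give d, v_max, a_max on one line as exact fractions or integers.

d=114 v_max=6 a_max=2

a_max = 6/3 = 2
d_a = ½·6·3 = 9; d_c = 6·16 = 96
d = 2·9 + 96 = 114
t_c = 16 > 0 → v_max = v_peak = 6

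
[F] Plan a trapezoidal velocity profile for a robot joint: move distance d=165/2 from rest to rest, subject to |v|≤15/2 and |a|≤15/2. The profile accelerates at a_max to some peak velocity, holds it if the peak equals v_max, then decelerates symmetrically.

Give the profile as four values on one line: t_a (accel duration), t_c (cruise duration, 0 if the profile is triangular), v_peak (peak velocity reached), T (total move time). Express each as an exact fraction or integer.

t_a=1 t_c=10 v_peak=15/2 T=12

v_max²/a_max = (15/2)²/(15/2) = 15/2
165/2 ≥ 15/2 → trapezoidal
t_a = (15/2)/(15/2) = 1; v_peak = 15/2
d_cruise = 165/2 − 15/2 = 75; t_c = 75/(15/2) = 10
T = 2·1 + 10 = 12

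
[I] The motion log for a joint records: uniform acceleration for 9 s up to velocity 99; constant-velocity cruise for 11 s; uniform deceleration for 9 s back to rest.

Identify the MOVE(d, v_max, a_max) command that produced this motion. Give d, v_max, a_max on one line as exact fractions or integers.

d=1980 v_max=99 a_max=11

a_max = 99/9 = 11
d_a = ½·99·9 = 891/2; d_c = 99·11 = 1089
d = 2·891/2 + 1089 = 1980
t_c = 11 > 0 so v_max = 99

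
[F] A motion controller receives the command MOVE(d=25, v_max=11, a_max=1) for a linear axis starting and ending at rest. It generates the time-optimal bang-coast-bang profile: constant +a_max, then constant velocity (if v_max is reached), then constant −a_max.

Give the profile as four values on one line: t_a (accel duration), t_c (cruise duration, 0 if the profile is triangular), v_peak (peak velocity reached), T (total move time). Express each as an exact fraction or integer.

t_a=5 t_c=0 v_peak=5 T=10

(v_max)²/a_max = 11²/1 = 121
25 < 121 so t_c = 0
v_peak = √(25·1) = √25 = 5
t_a = 5/1 = 5; t_c = 0
T = 2·5 = 10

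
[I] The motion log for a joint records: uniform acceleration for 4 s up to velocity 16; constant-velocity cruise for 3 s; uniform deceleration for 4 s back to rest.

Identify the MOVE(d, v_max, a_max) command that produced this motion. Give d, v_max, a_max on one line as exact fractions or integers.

d=112 v_max=16 a_max=4

a_max = 16/4 = 4
d_a = ½·16·4 = 32; d_c = 16·3 = 48
d = 2·32 + 48 = 112
t_c = 3 > 0 → v_max = v_peak = 16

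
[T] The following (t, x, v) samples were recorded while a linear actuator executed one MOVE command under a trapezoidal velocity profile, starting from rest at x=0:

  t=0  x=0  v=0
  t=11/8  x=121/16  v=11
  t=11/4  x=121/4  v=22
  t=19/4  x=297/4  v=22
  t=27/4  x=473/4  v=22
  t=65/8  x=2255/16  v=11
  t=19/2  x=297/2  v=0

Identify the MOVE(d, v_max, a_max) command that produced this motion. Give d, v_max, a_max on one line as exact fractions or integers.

final state: t=19/2, x=297/2, v=0 → d = 297/2
a_max = (11−0)/(11/8−0) = 8
max v = 22 over t∈[11/4,27/4] → v_max = 22
check: 22·(11/4+4) = 297/2 ✓

d=297/2 v_max=22 a_max=8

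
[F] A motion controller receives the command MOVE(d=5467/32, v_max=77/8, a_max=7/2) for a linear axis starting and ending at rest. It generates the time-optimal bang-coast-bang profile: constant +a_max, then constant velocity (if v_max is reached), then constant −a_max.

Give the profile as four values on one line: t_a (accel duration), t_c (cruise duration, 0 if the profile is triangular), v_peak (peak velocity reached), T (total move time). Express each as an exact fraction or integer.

t_a=11/4 t_c=15 v_peak=77/8 T=41/2

(v_max)²/a_max = (77/8)²/(7/2) = 847/32
5467/32 ≥ 847/32 → trapezoidal
t_a = (77/8)/(7/2) = 11/4; v_peak = 77/8
d_cruise = 5467/32 − 847/32 = 1155/8; t_c = (1155/8)/(77/8) = 15
T = 2·11/4 + 15 = 41/2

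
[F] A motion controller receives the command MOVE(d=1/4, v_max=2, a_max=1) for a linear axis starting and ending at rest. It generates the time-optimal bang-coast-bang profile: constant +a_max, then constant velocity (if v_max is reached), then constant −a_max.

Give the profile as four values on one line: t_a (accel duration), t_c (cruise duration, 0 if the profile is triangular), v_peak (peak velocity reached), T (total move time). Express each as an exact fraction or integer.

t_a=1/2 t_c=0 v_peak=1/2 T=1

vₘ²/aₘ = 2²/1 = 4
1/4 < 4 ⇒ no cruise
v_peak = √(1/4·1) = √(1/4) = 1/2
t_a = (1/2)/1 = 1/2; t_c = 0
T = 2·1/2 = 1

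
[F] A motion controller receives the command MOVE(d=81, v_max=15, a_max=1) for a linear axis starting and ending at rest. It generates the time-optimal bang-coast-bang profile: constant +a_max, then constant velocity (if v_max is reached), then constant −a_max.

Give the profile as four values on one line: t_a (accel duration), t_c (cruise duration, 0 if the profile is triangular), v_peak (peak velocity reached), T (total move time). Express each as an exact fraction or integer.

v_max²/a_max = 15²/1 = 225
81 < 225 ⇒ no cruise
v_peak = √(81·1) = √81 = 9
t_a = 9/1 = 9; t_c = 0
T = 2·9 = 18

t_a=9 t_c=0 v_peak=9 T=18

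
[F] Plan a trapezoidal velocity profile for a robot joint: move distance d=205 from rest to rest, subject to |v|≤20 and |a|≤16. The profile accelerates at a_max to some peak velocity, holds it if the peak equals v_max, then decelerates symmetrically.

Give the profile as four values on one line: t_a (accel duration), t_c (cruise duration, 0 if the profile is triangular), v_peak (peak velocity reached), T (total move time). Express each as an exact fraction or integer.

t_a=5/4 t_c=9 v_peak=20 T=23/2

(v_max)²/a_max = 20²/16 = 25
205 ≥ 25 → trapezoidal
t_a = 20/16 = 5/4; v_peak = 20
d_cruise = 205 − 25 = 180; t_c = 180/20 = 9
T = 2·5/4 + 9 = 23/2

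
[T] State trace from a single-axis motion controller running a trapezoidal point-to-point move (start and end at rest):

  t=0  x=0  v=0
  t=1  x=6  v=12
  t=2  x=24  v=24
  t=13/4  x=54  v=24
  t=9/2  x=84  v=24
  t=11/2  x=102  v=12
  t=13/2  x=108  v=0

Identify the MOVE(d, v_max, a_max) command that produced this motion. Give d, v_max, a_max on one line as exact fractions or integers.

final state: t=13/2, x=108, v=0 → d = 108
a_max = (12−0)/(1−0) = 12
max v = 24 over t∈[2,9/2] → v_max = 24
check: 24·(2+5/2) = 108 ✓

d=108 v_max=24 a_max=12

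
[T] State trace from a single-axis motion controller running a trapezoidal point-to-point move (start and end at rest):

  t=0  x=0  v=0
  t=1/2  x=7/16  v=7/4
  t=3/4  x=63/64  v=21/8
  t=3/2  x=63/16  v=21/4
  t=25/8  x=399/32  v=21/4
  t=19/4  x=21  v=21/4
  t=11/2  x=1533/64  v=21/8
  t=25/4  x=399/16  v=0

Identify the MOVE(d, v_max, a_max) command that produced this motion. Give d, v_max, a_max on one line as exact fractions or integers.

final state: t=25/4, x=399/16, v=0 → d = 399/16
a_max = (7/4−0)/(1/2−0) = 7/2
max v = 21/4 over t∈[3/2,19/4] → v_max = 21/4
check: 21/4·(3/2+13/4) = 399/16 ✓

d=399/16 v_max=21/4 a_max=7/2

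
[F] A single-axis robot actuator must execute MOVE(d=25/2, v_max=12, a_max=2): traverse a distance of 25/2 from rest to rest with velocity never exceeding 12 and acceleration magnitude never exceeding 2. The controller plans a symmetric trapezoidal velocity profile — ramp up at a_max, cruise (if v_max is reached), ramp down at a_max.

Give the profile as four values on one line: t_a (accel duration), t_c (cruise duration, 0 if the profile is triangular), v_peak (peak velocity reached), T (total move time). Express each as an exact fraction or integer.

vₘ²/aₘ = 12²/2 = 72
25/2 < 72 ⇒ no cruise
v_peak = √(25/2·2) = √25 = 5
t_a = 5/2; t_c = 0
T = 2·5/2 = 5

t_a=5/2 t_c=0 v_peak=5 T=5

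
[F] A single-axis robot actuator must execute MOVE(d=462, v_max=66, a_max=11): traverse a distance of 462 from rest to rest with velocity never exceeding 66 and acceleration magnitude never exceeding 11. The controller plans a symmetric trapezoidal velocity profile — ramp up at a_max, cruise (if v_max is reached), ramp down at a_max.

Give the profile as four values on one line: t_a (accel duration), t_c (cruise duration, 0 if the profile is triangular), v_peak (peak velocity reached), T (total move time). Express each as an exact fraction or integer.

vₘ²/aₘ = 66²/11 = 396
462 ≥ 396 ⇒ cruise phase
t_a = 66/11 = 6; v_peak = 66
d_cruise = 462 − 396 = 66; t_c = 66/66 = 1
T = 2·6 + 1 = 13

t_a=6 t_c=1 v_peak=66 T=13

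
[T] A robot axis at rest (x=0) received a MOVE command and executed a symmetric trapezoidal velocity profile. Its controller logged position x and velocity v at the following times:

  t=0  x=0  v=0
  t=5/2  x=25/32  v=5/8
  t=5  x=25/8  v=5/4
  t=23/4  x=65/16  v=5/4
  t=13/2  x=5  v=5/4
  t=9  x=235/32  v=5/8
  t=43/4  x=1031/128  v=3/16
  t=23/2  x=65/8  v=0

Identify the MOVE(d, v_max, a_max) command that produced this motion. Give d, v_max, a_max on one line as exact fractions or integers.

final state: t=23/2, x=65/8, v=0 → d = 65/8
a_max = (5/8−0)/(5/2−0) = 1/4
max v = 5/4 over t∈[5,13/2] → v_max = 5/4
check: 5/4·(5+3/2) = 65/8 ✓

d=65/8 v_max=5/4 a_max=1/4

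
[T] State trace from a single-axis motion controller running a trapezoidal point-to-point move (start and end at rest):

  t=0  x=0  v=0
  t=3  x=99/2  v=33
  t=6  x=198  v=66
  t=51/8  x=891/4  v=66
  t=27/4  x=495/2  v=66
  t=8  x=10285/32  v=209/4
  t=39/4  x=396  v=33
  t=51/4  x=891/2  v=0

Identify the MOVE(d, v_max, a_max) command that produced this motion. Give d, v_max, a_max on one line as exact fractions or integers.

d=891/2 v_max=66 a_max=11

final state: t=51/4, x=891/2, v=0 → d = 891/2
a_max = (33−0)/(3−0) = 11
max v = 66 over t∈[6,27/4] → v_max = 66
check: 66·(6+3/4) = 891/2 ✓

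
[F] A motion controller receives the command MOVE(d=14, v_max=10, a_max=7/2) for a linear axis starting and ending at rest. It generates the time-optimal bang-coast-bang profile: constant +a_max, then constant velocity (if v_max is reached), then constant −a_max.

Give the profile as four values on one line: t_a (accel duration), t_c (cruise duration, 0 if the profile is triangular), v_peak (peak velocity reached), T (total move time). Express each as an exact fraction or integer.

vₘ²/aₘ = 10²/(7/2) = 200/7
14 < 200/7 so t_c = 0
v_peak = √(14·7/2) = √49 = 7
t_a = 7/(7/2) = 2; t_c = 0
T = 2·2 = 4

t_a=2 t_c=0 v_peak=7 T=4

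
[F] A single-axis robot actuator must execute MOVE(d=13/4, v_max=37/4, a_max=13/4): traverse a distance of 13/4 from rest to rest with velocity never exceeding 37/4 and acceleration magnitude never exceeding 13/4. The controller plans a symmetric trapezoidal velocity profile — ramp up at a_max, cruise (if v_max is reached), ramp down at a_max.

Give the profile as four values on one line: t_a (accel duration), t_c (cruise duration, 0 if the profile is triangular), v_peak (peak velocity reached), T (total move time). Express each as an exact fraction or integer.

v_max²/a_max = (37/4)²/(13/4) = 1369/52
13/4 < 1369/52 → triangular
v_peak = √(13/4·13/4) = √(169/16) = 13/4
t_a = (13/4)/(13/4) = 1; t_c = 0
T = 2·1 = 2

t_a=1 t_c=0 v_peak=13/4 T=2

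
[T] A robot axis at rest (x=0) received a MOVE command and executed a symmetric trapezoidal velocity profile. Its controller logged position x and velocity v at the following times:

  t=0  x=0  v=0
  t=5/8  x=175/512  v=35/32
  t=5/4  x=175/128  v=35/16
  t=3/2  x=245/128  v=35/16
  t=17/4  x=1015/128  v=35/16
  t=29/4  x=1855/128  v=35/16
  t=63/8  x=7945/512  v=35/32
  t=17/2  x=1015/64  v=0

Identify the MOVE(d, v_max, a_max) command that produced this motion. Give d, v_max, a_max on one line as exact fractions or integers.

d=1015/64 v_max=35/16 a_max=7/4

final state: t=17/2, x=1015/64, v=0 → d = 1015/64
a_max = (35/32−0)/(5/8−0) = 7/4
max v = 35/16 over t∈[5/4,29/4] → v_max = 35/16
check: 35/16·(5/4+6) = 1015/64 ✓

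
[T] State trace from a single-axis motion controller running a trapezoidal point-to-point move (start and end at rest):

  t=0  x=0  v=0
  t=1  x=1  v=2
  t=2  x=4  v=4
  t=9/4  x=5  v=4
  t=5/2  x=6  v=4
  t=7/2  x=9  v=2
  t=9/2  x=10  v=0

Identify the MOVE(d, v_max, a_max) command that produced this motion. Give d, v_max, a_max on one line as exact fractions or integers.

final state: t=9/2, x=10, v=0 → d = 10
a_max = (2−0)/(1−0) = 2
max v = 4 over t∈[2,5/2] → v_max = 4
check: 4·(2+1/2) = 10 ✓

d=10 v_max=4 a_max=2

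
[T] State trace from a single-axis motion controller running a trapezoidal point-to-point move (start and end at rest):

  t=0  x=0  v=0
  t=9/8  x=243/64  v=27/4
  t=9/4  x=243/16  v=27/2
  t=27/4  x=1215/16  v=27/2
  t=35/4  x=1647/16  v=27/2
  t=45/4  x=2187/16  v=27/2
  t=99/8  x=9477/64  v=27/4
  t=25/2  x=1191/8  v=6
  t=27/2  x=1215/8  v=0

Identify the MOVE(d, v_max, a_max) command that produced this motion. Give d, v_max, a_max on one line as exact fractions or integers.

final state: t=27/2, x=1215/8, v=0 → d = 1215/8
a_max = (27/4−0)/(9/8−0) = 6
max v = 27/2 over t∈[9/4,45/4] → v_max = 27/2
check: 27/2·(9/4+9) = 1215/8 ✓

d=1215/8 v_max=27/2 a_max=6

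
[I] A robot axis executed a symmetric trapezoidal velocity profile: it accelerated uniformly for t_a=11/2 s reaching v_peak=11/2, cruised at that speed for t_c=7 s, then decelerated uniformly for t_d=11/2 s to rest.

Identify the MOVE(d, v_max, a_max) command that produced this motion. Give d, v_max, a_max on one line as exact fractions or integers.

d=275/4 v_max=11/2 a_max=1

a_max = (11/2)/(11/2) = 1
d_a = ½·11/2·11/2 = 121/8; d_c = 11/2·7 = 77/2
d = 2·121/8 + 77/2 = 275/4
t_c = 7 > 0 ⇒ limit active, v_max = 11/2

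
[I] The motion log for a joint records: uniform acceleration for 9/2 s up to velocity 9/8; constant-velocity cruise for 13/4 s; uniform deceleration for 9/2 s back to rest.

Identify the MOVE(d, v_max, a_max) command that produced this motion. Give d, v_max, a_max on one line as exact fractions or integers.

a_max = (9/8)/(9/2) = 1/4
d_a = ½·9/8·9/2 = 81/32; d_c = 9/8·13/4 = 117/32
d = 2·81/32 + 117/32 = 279/32
t_c = 13/4 > 0 so v_max = 9/8

d=279/32 v_max=9/8 a_max=1/4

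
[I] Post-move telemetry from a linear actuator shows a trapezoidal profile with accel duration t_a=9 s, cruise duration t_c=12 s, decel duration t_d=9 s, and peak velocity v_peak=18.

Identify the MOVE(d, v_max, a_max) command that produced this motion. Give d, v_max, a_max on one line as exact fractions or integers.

d=378 v_max=18 a_max=2

a_max = 18/9 = 2
d_a = ½·18·9 = 81; d_c = 18·12 = 216
d = 2·81 + 216 = 378
t_c = 12 > 0 ⇒ limit active, v_max = 18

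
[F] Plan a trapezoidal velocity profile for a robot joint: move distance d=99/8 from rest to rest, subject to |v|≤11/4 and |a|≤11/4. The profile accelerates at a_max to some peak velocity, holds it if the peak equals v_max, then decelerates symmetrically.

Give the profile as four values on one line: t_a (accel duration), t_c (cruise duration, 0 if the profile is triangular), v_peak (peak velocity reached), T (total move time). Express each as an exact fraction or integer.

t_a=1 t_c=7/2 v_peak=11/4 T=11/2

vₘ²/aₘ = (11/4)²/(11/4) = 11/4
99/8 ≥ 11/4 → trapezoidal
t_a = (11/4)/(11/4) = 1; v_peak = 11/4
d_cruise = 99/8 − 11/4 = 77/8; t_c = (77/8)/(11/4) = 7/2
T = 2·1 + 7/2 = 11/2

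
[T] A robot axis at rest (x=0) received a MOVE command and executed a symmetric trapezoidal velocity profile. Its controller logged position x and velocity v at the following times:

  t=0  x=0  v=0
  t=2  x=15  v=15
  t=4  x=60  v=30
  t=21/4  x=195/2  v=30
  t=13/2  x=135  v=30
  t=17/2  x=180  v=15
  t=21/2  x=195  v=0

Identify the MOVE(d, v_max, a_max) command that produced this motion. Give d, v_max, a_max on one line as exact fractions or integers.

final state: t=21/2, x=195, v=0 → d = 195
a_max = (15−0)/(2−0) = 15/2
max v = 30 over t∈[4,13/2] → v_max = 30
check: 30·(4+5/2) = 195 ✓

d=195 v_max=30 a_max=15/2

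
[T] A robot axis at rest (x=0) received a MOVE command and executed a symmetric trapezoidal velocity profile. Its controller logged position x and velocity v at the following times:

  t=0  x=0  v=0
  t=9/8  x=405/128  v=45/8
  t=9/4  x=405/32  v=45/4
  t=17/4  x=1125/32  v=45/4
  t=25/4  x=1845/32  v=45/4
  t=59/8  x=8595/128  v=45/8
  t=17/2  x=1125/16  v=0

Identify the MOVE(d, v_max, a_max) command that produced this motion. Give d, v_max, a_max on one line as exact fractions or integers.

final state: t=17/2, x=1125/16, v=0 → d = 1125/16
a_max = (45/8−0)/(9/8−0) = 5
max v = 45/4 over t∈[9/4,25/4] → v_max = 45/4
check: 45/4·(9/4+4) = 1125/16 ✓

d=1125/16 v_max=45/4 a_max=5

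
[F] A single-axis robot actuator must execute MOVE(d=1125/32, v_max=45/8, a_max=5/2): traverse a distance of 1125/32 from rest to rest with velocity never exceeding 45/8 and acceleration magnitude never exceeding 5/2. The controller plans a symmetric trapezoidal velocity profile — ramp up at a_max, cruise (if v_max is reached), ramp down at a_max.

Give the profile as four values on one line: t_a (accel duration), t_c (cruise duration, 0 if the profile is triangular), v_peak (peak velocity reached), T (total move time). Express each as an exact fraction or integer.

vₘ²/aₘ = (45/8)²/(5/2) = 405/32
1125/32 ≥ 405/32 ⇒ cruise phase
t_a = (45/8)/(5/2) = 9/4; v_peak = 45/8
d_cruise = 1125/32 − 405/32 = 45/2; t_c = (45/2)/(45/8) = 4
T = 2·9/4 + 4 = 17/2

t_a=9/4 t_c=4 v_peak=45/8 T=17/2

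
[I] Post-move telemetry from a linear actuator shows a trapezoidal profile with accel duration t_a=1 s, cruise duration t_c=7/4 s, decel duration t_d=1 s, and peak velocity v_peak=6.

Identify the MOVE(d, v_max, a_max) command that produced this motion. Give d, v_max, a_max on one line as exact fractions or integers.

d=33/2 v_max=6 a_max=6

a_max = 6/1 = 6
d_a = ½·6·1 = 3; d_c = 6·7/4 = 21/2
d = 2·3 + 21/2 = 33/2
t_c = 7/4 > 0 → v_max = v_peak = 6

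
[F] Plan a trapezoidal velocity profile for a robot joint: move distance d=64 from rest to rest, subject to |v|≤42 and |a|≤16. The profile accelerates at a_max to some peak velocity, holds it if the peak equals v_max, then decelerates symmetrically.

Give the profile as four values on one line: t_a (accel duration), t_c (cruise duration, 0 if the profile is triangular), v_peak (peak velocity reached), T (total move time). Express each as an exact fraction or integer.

(v_max)²/a_max = 42²/16 = 441/4
64 < 441/4 → triangular
v_peak = √(64·16) = √1024 = 32
t_a = 32/16 = 2; t_c = 0
T = 2·2 = 4

t_a=2 t_c=0 v_peak=32 T=4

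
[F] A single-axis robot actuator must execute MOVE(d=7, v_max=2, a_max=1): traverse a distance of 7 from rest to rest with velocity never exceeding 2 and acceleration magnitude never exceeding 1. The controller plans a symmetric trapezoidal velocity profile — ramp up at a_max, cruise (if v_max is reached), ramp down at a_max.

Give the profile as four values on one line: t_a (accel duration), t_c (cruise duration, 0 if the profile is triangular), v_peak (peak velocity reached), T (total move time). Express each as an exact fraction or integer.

v_max²/a_max = 2²/1 = 4
7 ≥ 4 → trapezoidal
t_a = 2/1 = 2; v_peak = 2
d_cruise = 7 − 4 = 3; t_c = 3/2
T = 2·2 + 3/2 = 11/2

t_a=2 t_c=3/2 v_peak=2 T=11/2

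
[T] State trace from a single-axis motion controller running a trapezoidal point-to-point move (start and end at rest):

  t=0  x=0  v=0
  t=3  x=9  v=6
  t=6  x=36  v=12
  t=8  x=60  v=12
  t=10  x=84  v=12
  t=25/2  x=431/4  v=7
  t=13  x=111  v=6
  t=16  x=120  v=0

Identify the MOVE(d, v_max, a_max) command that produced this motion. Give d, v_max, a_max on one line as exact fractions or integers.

final state: t=16, x=120, v=0 → d = 120
a_max = (6−0)/(3−0) = 2
max v = 12 over t∈[6,10] → v_max = 12
check: 12·(6+4) = 120 ✓

d=120 v_max=12 a_max=2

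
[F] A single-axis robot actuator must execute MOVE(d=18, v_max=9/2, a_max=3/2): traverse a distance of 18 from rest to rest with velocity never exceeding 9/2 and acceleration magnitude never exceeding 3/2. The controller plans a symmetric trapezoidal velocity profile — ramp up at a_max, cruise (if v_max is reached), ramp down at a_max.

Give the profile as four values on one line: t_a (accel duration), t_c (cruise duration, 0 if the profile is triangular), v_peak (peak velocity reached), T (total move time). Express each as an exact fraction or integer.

vₘ²/aₘ = (9/2)²/(3/2) = 27/2
18 ≥ 27/2 → trapezoidal
t_a = (9/2)/(3/2) = 3; v_peak = 9/2
d_cruise = 18 − 27/2 = 9/2; t_c = (9/2)/(9/2) = 1
T = 2·3 + 1 = 7

t_a=3 t_c=1 v_peak=9/2 T=7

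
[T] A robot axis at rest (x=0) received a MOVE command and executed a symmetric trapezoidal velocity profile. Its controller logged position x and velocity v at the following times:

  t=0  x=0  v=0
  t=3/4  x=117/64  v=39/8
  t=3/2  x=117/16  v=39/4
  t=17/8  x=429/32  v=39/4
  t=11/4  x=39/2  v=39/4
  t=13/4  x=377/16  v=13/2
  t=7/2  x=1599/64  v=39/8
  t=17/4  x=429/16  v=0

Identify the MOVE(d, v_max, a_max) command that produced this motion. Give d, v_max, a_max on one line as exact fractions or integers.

final state: t=17/4, x=429/16, v=0 → d = 429/16
a_max = (39/8−0)/(3/4−0) = 13/2
max v = 39/4 over t∈[3/2,11/4] → v_max = 39/4
check: 39/4·(3/2+5/4) = 429/16 ✓

d=429/16 v_max=39/4 a_max=13/2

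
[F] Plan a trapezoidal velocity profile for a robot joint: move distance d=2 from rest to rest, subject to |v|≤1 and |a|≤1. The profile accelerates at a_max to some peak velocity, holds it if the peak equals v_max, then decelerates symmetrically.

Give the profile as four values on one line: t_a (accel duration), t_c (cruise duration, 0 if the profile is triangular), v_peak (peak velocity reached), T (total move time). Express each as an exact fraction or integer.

(v_max)²/a_max = 1²/1 = 1
2 ≥ 1 → trapezoidal
t_a = 1/1 = 1; v_peak = 1
d_cruise = 2 − 1 = 1; t_c = 1/1 = 1
T = 2·1 + 1 = 3

t_a=1 t_c=1 v_peak=1 T=3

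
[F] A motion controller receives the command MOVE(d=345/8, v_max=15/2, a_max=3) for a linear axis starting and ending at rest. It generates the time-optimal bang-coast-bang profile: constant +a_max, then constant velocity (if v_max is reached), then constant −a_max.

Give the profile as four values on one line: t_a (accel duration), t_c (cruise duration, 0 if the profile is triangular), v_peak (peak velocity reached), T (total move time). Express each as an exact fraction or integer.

vₘ²/aₘ = (15/2)²/3 = 75/4
345/8 ≥ 75/4 so v_max reached
t_a = (15/2)/3 = 5/2; v_peak = 15/2
d_cruise = 345/8 − 75/4 = 195/8; t_c = (195/8)/(15/2) = 13/4
T = 2·5/2 + 13/4 = 33/4

t_a=5/2 t_c=13/4 v_peak=15/2 T=33/4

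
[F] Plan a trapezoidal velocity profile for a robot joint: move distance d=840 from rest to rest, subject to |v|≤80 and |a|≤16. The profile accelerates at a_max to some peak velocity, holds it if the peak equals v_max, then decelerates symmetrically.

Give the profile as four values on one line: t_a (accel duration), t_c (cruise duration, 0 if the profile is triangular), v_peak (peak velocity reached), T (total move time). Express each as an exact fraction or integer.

v_max²/a_max = 80²/16 = 400
840 ≥ 400 so v_max reached
t_a = 80/16 = 5; v_peak = 80
d_cruise = 840 − 400 = 440; t_c = 440/80 = 11/2
T = 2·5 + 11/2 = 31/2

t_a=5 t_c=11/2 v_peak=80 T=31/2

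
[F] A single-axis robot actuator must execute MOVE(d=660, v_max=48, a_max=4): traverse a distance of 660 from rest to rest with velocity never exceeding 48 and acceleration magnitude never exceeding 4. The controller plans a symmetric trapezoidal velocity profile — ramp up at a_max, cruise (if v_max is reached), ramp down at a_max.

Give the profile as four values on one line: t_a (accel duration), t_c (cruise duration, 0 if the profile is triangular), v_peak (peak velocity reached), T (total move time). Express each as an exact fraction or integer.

t_a=12 t_c=7/4 v_peak=48 T=103/4

v_max²/a_max = 48²/4 = 576
660 ≥ 576 so v_max reached
t_a = 48/4 = 12; v_peak = 48
d_cruise = 660 − 576 = 84; t_c = 84/48 = 7/4
T = 2·12 + 7/4 = 103/4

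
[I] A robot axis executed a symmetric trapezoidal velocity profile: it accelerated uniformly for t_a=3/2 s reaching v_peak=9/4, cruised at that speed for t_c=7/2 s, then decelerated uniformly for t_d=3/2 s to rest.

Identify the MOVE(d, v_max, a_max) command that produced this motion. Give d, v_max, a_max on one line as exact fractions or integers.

a_max = (9/4)/(3/2) = 3/2
d_a = ½·9/4·3/2 = 27/16; d_c = 9/4·7/2 = 63/8
d = 2·27/16 + 63/8 = 45/4
t_c = 7/2 > 0 → v_max = v_peak = 9/4

d=45/4 v_max=9/4 a_max=3/2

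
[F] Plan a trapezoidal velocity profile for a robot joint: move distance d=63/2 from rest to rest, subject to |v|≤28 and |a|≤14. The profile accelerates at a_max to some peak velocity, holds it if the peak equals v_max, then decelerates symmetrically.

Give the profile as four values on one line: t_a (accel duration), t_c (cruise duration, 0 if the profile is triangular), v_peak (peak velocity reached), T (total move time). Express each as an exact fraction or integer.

v_max²/a_max = 28²/14 = 56
63/2 < 56 so t_c = 0
v_peak = √(63/2·14) = √441 = 21
t_a = 21/14 = 3/2; t_c = 0
T = 2·3/2 = 3

t_a=3/2 t_c=0 v_peak=21 T=3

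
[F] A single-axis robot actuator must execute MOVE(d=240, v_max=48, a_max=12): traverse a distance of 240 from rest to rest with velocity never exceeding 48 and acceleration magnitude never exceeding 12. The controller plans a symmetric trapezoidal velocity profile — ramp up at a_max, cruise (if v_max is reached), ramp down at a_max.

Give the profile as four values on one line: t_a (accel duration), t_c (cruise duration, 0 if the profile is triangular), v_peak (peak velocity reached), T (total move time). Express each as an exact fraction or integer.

t_a=4 t_c=1 v_peak=48 T=9

(v_max)²/a_max = 48²/12 = 192
240 ≥ 192 → trapezoidal
t_a = 48/12 = 4; v_peak = 48
d_cruise = 240 − 192 = 48; t_c = 48/48 = 1
T = 2·4 + 1 = 9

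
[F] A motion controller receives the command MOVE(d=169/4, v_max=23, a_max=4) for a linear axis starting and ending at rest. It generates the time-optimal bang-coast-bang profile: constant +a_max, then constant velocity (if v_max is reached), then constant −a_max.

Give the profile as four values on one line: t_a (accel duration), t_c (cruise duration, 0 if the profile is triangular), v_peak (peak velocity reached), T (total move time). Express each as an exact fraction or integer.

t_a=13/4 t_c=0 v_peak=13 T=13/2

(v_max)²/a_max = 23²/4 = 529/4
169/4 < 529/4 ⇒ no cruise
v_peak = √(169/4·4) = √169 = 13
t_a = 13/4; t_c = 0
T = 2·13/4 = 13/2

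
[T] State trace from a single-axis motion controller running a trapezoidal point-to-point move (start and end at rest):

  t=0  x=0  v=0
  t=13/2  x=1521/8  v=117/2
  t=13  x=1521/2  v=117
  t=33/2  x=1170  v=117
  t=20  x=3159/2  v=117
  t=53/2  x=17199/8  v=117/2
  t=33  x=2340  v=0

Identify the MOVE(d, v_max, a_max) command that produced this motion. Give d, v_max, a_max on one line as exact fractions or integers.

d=2340 v_max=117 a_max=9

final state: t=33, x=2340, v=0 → d = 2340
a_max = (117/2−0)/(13/2−0) = 9
max v = 117 over t∈[13,20] → v_max = 117
check: 117·(13+7) = 2340 ✓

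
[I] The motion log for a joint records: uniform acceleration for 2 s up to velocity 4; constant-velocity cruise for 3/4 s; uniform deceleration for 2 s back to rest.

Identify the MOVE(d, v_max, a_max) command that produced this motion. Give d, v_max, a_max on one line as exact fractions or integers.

d=11 v_max=4 a_max=2

a_max = 4/2 = 2
d_a = ½·4·2 = 4; d_c = 4·3/4 = 3
d = 2·4 + 3 = 11
t_c = 3/4 > 0 → v_max = v_peak = 4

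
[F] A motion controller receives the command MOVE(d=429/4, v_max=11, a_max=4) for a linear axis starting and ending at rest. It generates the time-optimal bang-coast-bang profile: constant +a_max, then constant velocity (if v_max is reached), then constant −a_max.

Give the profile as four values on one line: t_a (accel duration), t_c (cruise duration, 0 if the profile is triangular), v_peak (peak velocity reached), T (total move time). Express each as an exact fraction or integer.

vₘ²/aₘ = 11²/4 = 121/4
429/4 ≥ 121/4 ⇒ cruise phase
t_a = 11/4; v_peak = 11
d_cruise = 429/4 − 121/4 = 77; t_c = 77/11 = 7
T = 2·11/4 + 7 = 25/2

t_a=11/4 t_c=7 v_peak=11 T=25/2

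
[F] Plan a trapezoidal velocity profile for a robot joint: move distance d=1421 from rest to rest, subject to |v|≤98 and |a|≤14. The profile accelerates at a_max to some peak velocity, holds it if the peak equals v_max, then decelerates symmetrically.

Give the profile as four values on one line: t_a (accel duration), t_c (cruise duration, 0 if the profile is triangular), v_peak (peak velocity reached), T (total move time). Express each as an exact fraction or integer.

(v_max)²/a_max = 98²/14 = 686
1421 ≥ 686 → trapezoidal
t_a = 98/14 = 7; v_peak = 98
d_cruise = 1421 − 686 = 735; t_c = 735/98 = 15/2
T = 2·7 + 15/2 = 43/2

t_a=7 t_c=15/2 v_peak=98 T=43/2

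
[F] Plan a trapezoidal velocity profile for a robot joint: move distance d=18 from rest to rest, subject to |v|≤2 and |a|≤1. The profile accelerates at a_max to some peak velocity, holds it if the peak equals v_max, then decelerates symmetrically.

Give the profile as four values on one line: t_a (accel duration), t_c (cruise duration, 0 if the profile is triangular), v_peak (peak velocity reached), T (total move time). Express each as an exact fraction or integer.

t_a=2 t_c=7 v_peak=2 T=11

v_max²/a_max = 2²/1 = 4
18 ≥ 4 → trapezoidal
t_a = 2/1 = 2; v_peak = 2
d_cruise = 18 − 4 = 14; t_c = 14/2 = 7
T = 2·2 + 7 = 11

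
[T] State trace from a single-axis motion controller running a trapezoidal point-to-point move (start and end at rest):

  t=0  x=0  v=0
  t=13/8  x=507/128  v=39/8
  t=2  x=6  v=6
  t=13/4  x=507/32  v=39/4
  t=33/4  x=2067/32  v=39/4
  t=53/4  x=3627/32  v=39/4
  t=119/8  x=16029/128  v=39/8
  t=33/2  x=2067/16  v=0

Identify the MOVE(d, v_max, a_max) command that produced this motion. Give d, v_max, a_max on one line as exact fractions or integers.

final state: t=33/2, x=2067/16, v=0 → d = 2067/16
a_max = (39/8−0)/(13/8−0) = 3
max v = 39/4 over t∈[13/4,53/4] → v_max = 39/4
check: 39/4·(13/4+10) = 2067/16 ✓

d=2067/16 v_max=39/4 a_max=3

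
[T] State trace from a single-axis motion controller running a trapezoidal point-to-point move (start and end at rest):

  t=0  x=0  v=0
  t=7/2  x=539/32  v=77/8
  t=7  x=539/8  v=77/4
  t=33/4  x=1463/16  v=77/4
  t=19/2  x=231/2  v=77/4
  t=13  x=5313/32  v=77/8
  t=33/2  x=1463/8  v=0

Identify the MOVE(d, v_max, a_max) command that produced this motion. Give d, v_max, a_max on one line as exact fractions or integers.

final state: t=33/2, x=1463/8, v=0 → d = 1463/8
a_max = (77/8−0)/(7/2−0) = 11/4
max v = 77/4 over t∈[7,19/2] → v_max = 77/4
check: 77/4·(7+5/2) = 1463/8 ✓

d=1463/8 v_max=77/4 a_max=11/4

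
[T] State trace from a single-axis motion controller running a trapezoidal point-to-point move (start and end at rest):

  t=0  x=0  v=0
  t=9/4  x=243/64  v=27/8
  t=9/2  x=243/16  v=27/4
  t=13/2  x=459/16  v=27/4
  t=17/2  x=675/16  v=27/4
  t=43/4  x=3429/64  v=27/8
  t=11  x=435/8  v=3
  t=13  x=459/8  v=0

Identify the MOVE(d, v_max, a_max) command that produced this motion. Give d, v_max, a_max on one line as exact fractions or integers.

final state: t=13, x=459/8, v=0 → d = 459/8
a_max = (27/8−0)/(9/4−0) = 3/2
max v = 27/4 over t∈[9/2,17/2] → v_max = 27/4
check: 27/4·(9/2+4) = 459/8 ✓

d=459/8 v_max=27/4 a_max=3/2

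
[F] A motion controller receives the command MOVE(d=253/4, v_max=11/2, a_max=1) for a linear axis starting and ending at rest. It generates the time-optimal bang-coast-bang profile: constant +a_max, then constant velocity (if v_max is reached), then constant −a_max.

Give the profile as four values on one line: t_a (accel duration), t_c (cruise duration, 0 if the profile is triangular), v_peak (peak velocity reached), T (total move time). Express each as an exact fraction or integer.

v_max²/a_max = (11/2)²/1 = 121/4
253/4 ≥ 121/4 ⇒ cruise phase
t_a = (11/2)/1 = 11/2; v_peak = 11/2
d_cruise = 253/4 − 121/4 = 33; t_c = 33/(11/2) = 6
T = 2·11/2 + 6 = 17

t_a=11/2 t_c=6 v_peak=11/2 T=17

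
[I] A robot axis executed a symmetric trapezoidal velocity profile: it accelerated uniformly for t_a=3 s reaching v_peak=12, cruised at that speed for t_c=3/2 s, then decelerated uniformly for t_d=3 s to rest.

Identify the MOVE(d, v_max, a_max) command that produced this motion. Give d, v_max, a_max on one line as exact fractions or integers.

d=54 v_max=12 a_max=4

a_max = 12/3 = 4
d_a = ½·12·3 = 18; d_c = 12·3/2 = 18
d = 2·18 + 18 = 54
t_c = 3/2 > 0 → v_max = v_peak = 12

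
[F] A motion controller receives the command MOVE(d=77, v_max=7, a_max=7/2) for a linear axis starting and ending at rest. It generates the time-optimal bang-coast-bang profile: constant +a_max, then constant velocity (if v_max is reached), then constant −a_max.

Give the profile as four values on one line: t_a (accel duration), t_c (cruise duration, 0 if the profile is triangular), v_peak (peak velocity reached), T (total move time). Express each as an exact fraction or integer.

(v_max)²/a_max = 7²/(7/2) = 14
77 ≥ 14 → trapezoidal
t_a = 7/(7/2) = 2; v_peak = 7
d_cruise = 77 − 14 = 63; t_c = 63/7 = 9
T = 2·2 + 9 = 13

t_a=2 t_c=9 v_peak=7 T=13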